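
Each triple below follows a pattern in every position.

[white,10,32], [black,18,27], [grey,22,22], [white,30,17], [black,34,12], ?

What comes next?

Shade: white, black, grey, white, black → grey (repeats white → black → grey).
For the second value, alternating steps +8, +4, +8, +4, …: 10, 18, 22, 30, 34 → 42.
Third value: −5 each step, so 32, 27, 22, 17, 12 → 7.
So the next triple is [grey,42,7].

[grey,42,7]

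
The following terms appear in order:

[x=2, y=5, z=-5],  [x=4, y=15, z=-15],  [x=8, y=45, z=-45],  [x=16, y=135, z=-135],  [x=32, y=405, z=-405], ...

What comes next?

X goes 2, 4, 8, 16, 32 → 64 (×2 each step).
Y goes 5, 15, 45, 135, 405 → 1215 (×3 each step).
Z — always the negative of the y: -5, -15, -45, -135, -405 → -1215.
Combining the parts gives [x=64, y=1215, z=-1215].

[x=64, y=1215, z=-1215]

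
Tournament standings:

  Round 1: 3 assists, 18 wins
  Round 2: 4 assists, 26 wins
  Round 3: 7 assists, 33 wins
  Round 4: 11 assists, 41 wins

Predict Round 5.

Assists: each term is the sum of the two before it; 3, 4, 7, 11 → 18.
Wins goes 18, 26, 33, 41 → 48 (alternating steps +8, +7, +8, +7, …).
So the next line is 18 assists, 48 wins.

18 assists, 48 wins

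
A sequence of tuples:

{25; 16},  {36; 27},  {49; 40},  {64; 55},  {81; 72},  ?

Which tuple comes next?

{100; 91}

First slot — perfect squares: 5², 6², 7², …: 25, 36, 49, 64, 81 → 100.
Second slot: 16, 27, 40, 55, 72 → 91 (always 9 less than the first slot).
Putting it together: {100; 91}.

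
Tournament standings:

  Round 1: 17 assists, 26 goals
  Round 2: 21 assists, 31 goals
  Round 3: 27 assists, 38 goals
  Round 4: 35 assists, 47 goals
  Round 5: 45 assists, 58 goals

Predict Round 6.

Assists: differences are 4, 6, 8, … (increasing by 2 each time); 17, 21, 27, 35, 45 → 57.
Goals: differences are 5, 7, 9, … (increasing by 2 each time), so 26, 31, 38, 47, 58 → 71.
Putting it together: 57 assists, 71 goals.

57 assists, 71 goals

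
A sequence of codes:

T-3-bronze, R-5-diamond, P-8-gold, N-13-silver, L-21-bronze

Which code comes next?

Letter goes T, R, P, N, L → J (letters move back 2 places in the alphabet).
Second component — each term is the sum of the two before it: 3, 5, 8, 13, 21 → 34.
Rank: repeats bronze → diamond → gold → silver; bronze, diamond, gold, silver, bronze → diamond.
So the next code is J-34-diamond.

J-34-diamond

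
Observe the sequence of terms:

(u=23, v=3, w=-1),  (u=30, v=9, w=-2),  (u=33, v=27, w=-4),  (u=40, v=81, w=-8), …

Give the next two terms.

U: alternating steps +7, +3, +7, +3, …, so 23, 30, 33, 40 → 43 → 50.
For the v, ×3 each step: 3, 9, 27, 81 → 243 → 729.
W goes -1, -2, -4, -8 → -16 → -32 (×2 each step).
Putting the parts together: (u=43, v=243, w=-16) and then (u=50, v=729, w=-32).

(u=43, v=243, w=-16), (u=50, v=729, w=-32)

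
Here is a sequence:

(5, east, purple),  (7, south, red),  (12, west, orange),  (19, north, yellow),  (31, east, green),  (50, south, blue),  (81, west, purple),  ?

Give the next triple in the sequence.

First entry — each term is the sum of the two before it: 5, 7, 12, 19, 31, 50, 81 → 131.
For the direction, repeats east → south → west → north: east, south, west, north, east, south, west → north.
For the colour, repeats purple → red → orange → yellow → green → blue: purple, red, orange, yellow, green, blue, purple → red.
So the next triple is (131, north, red).

(131, north, red)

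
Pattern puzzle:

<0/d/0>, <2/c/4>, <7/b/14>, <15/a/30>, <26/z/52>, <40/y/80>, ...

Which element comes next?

<57/x/114>

First component: differences are 2, 5, 8, … (increasing by 3 each time), so 0, 2, 7, 15, 26, 40 → 57.
For the letter, letters move back 1 place in the alphabet, wrapping A→Z: d, c, b, a, z, y → x.
Third component: always 2 × the first component; 0, 4, 14, 30, 52, 80 → 114.
Combining the parts gives <57/x/114>.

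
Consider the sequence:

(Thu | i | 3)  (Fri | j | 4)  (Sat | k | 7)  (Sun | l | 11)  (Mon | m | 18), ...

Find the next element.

(Tue | n | 29)

Day goes Thu, Fri, Sat, Sun, Mon → Tue (runs through the weekdays Mon→Sun).
For the letter, letters move forward 1 place in the alphabet: i, j, k, l, m → n.
Third slot: 3, 4, 7, 11, 18 → 29 (each term is the sum of the two before it).
Combining the parts gives (Tue | n | 29).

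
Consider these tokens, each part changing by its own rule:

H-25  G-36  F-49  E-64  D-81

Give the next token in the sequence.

C-100

Letter: letters move back 1 place in the alphabet, so H, G, F, E, D → C.
Second component — perfect squares: 5², 6², 7², …: 25, 36, 49, 64, 81 → 100.
Putting it together: C-100.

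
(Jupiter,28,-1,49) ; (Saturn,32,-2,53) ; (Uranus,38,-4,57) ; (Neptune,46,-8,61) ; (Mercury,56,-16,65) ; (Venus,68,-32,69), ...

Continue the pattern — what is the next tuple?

(Earth,82,-64,73)

For the planet, runs through the planets Mercury→Neptune: Jupiter, Saturn, Uranus, Neptune, Mercury, Venus → Earth.
Second part: 28, 32, 38, 46, 56, 68 → 82 (differences are 4, 6, 8, … (increasing by 2 each time)).
Third part: -1, -2, -4, -8, -16, -32 → -64 (×2 each step).
Fourth part — +4 each step: 49, 53, 57, 61, 65, 69 → 73.
So the next tuple is (Earth,82,-64,73).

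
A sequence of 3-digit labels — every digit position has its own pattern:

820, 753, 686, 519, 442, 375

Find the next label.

For the first digit, −1 each step, mod 10: 8, 7, 6, 5, 4, 3 → 2.
Second digit: +3 each step, mod 10, so 2, 5, 8, 1, 4, 7 → 0.
Third digit: +3 each step, mod 10, so 0, 3, 6, 9, 2, 5 → 8.
Combining the parts gives 208.

208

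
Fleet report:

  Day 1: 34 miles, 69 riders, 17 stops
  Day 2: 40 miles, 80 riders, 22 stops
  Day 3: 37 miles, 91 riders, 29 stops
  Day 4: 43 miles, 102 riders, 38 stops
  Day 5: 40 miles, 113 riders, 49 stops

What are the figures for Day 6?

46 miles, 124 riders, 62 stops

Miles: alternating steps +6, −3, +6, −3, …, so 34, 40, 37, 43, 40 → 46.
Riders — +11 each step: 69, 80, 91, 102, 113 → 124.
Stops goes 17, 22, 29, 38, 49 → 62 (differences are 5, 7, 9, … (increasing by 2 each time)).
So the next record is 46 miles, 124 riders, 62 stops.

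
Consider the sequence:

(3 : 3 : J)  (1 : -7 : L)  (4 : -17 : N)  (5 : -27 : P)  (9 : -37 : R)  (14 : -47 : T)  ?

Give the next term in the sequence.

First coordinate: each term is the sum of the two before it; 3, 1, 4, 5, 9, 14 → 23.
For the second coordinate, −10 each step: 3, -7, -17, -27, -37, -47 → -57.
Letter goes J, L, N, P, R, T → V (letters move forward 2 places in the alphabet).
Combining the parts gives (23 : -57 : V).

(23 : -57 : V)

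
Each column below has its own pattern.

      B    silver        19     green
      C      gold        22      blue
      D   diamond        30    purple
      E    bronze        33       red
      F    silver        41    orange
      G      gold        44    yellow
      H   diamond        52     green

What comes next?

Letter goes B, C, D, E, F, G, H → I (letters move forward 1 place in the alphabet).
Rank: repeats silver → gold → diamond → bronze, so silver, gold, diamond, bronze, silver, gold, diamond → bronze.
Third component: alternating steps +3, +8, +3, +8, …; 19, 22, 30, 33, 41, 44, 52 → 55.
Colour: repeats green → blue → purple → red → orange → yellow; green, blue, purple, red, orange, yellow, green → blue.
Combining the parts gives I  bronze  55  blue.

I  bronze  55  blue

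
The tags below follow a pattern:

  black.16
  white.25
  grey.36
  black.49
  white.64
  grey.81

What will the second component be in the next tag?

For the second component, perfect squares: 4², 5², 6², …: 16, 25, 36, 49, 64, 81 → 100.

100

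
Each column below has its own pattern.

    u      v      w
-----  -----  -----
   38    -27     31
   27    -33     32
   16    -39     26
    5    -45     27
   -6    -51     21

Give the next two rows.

-17  -57  22; -28  -63  16

Column u goes 38, 27, 16, 5, -6 → -17 → -28 (−11 each step).
For the column v, −6 each step: -27, -33, -39, -45, -51 → -57 → -63.
Column w goes 31, 32, 26, 27, 21 → 22 → 16 (alternating steps +1, −6, +1, −6, …).
So the next two rows are -17  -57  22 and -28  -63  16.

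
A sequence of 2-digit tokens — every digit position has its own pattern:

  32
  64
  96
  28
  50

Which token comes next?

82

For the first digit, +3 each step, mod 10: 3, 6, 9, 2, 5 → 8.
For the second digit, +2 each step, mod 10: 2, 4, 6, 8, 0 → 2.
Putting it together: 82.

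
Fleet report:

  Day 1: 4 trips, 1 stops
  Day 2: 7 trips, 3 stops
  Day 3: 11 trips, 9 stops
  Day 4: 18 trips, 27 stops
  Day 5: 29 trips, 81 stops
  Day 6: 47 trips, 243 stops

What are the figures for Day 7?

Trips — each term is the sum of the two before it: 4, 7, 11, 18, 29, 47 → 76.
For the stops, ×3 each step: 1, 3, 9, 27, 81, 243 → 729.
Putting it together: 76 trips, 729 stops.

76 trips, 729 stops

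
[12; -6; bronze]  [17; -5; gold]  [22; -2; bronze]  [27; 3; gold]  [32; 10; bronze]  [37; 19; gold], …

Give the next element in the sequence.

First part — +5 each step: 12, 17, 22, 27, 32, 37 → 42.
Second part: differences are 1, 3, 5, … (increasing by 2 each time), so -6, -5, -2, 3, 10, 19 → 30.
For the rank, alternates bronze ↔ gold: bronze, gold, bronze, gold, bronze, gold → bronze.
Combining the parts gives [42; 30; bronze].

[42; 30; bronze]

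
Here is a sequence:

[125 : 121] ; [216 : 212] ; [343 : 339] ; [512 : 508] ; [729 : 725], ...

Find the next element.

For the first slot, perfect cubes: 5³, 6³, 7³, …: 125, 216, 343, 512, 729 → 1000.
Second slot: always 4 less than the first slot, so 121, 212, 339, 508, 725 → 996.
Putting it together: [1000 : 996].

[1000 : 996]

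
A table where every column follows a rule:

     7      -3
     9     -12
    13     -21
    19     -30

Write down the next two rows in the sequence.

First component: differences are 2, 4, 6, … (increasing by 2 each time); 7, 9, 13, 19 → 27 → 37.
Second component: −9 each step, so -3, -12, -21, -30 → -39 → -48.
So the next two rows are 27  -39 and 37  -48.

27  -39; 37  -48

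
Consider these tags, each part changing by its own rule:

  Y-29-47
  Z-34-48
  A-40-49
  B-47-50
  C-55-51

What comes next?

D-64-52

Letter: Y, Z, A, B, C → D (letters move forward 1 place in the alphabet, wrapping Z→A).
Second component: differences are 5, 6, 7, … (increasing by 1 each time); 29, 34, 40, 47, 55 → 64.
Third component goes 47, 48, 49, 50, 51 → 52 (+1 each step).
So the next tag is D-64-52.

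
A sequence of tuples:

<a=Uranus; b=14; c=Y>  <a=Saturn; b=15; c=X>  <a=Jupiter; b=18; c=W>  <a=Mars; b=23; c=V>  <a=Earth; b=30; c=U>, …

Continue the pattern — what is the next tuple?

<a=Venus; b=39; c=T>

A: Uranus, Saturn, Jupiter, Mars, Earth → Venus (runs backward through the planets Mercury→Neptune).
B goes 14, 15, 18, 23, 30 → 39 (differences are 1, 3, 5, … (increasing by 2 each time)).
C: letters move back 1 place in the alphabet; Y, X, W, V, U → T.
Putting it together: <a=Venus; b=39; c=T>.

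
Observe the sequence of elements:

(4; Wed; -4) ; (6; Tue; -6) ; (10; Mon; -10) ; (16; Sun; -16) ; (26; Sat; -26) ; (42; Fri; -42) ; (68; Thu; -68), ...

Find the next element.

First entry: 4, 6, 10, 16, 26, 42, 68 → 110 (each term is the sum of the two before it).
Day: runs backward through the weekdays Mon→Sun, so Wed, Tue, Mon, Sun, Sat, Fri, Thu → Wed.
Third entry: always the negative of the first entry; -4, -6, -10, -16, -26, -42, -68 → -110.
Putting it together: (110; Wed; -110).

(110; Wed; -110)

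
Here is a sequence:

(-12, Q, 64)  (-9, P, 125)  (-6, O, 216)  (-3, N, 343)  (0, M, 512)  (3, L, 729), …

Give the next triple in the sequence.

First slot — +3 each step: -12, -9, -6, -3, 0, 3 → 6.
For the letter, letters move back 1 place in the alphabet: Q, P, O, N, M, L → K.
Third slot: perfect cubes: 4³, 5³, 6³, …, so 64, 125, 216, 343, 512, 729 → 1000.
So the next triple is (6, K, 1000).

(6, K, 1000)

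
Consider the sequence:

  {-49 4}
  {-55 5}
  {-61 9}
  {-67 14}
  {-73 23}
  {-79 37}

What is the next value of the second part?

Second part: each term is the sum of the two before it; 4, 5, 9, 14, 23, 37 → 60.

60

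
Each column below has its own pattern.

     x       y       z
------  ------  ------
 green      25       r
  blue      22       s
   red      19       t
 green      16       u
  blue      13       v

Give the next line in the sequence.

Column x goes green, blue, red, green, blue → red (repeats green → blue → red).
Column y: −3 each step, so 25, 22, 19, 16, 13 → 10.
Column z: r, s, t, u, v → w (letters move forward 1 place in the alphabet).
Combining the parts gives red  10  w.

red  10  w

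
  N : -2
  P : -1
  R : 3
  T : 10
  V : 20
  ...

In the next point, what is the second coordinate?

Second coordinate: differences are 1, 4, 7, … (increasing by 3 each time), so -2, -1, 3, 10, 20 → 33.

33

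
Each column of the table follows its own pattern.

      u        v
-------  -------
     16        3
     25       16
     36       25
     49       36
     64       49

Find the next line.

Column u: perfect squares: 4², 5², 6², …, so 16, 25, 36, 49, 64 → 81.
For the column v, always the previous value of the column u: 3, 16, 25, 36, 49 → 64.
So the next line is 81  64.

81  64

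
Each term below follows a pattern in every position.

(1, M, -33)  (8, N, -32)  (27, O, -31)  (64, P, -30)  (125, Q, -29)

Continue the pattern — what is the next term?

First coordinate: perfect cubes: 1³, 2³, 3³, …, so 1, 8, 27, 64, 125 → 216.
Letter goes M, N, O, P, Q → R (letters move forward 1 place in the alphabet).
Third coordinate: -33, -32, -31, -30, -29 → -28 (+1 each step).
Putting it together: (216, R, -28).

(216, R, -28)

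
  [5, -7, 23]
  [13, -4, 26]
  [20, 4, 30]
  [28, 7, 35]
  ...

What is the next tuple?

[35, 15, 41]

First coordinate: alternating steps +8, +7, +8, +7, …, so 5, 13, 20, 28 → 35.
Second coordinate: alternating steps +3, +8, +3, +8, …, so -7, -4, 4, 7 → 15.
Third coordinate: differences are 3, 4, 5, … (increasing by 1 each time); 23, 26, 30, 35 → 41.
Combining the parts gives [35, 15, 41].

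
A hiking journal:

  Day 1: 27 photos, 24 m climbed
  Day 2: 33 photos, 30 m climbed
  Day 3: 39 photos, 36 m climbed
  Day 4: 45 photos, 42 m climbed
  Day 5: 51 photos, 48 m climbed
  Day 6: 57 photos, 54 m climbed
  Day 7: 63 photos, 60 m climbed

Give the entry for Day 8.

69 photos, 66 m climbed

Photos: +6 each step, so 27, 33, 39, 45, 51, 57, 63 → 69.
M climbed: 24, 30, 36, 42, 48, 54, 60 → 66 (always 3 less than the photos).
Putting it together: 69 photos, 66 m climbed.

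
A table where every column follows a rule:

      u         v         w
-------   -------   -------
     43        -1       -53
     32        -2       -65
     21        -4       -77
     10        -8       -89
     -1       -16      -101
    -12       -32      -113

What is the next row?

-23  -64  -125

Column u — −11 each step: 43, 32, 21, 10, -1, -12 → -23.
Column v — ×2 each step: -1, -2, -4, -8, -16, -32 → -64.
Column w: −12 each step; -53, -65, -77, -89, -101, -113 → -125.
Putting it together: -23  -64  -125.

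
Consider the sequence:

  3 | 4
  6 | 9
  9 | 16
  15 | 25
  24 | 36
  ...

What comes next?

First coordinate goes 3, 6, 9, 15, 24 → 39 (each term is the sum of the two before it).
Second coordinate: 4, 9, 16, 25, 36 → 49 (perfect squares: 2², 3², 4², …).
Putting it together: 39 | 49.

39 | 49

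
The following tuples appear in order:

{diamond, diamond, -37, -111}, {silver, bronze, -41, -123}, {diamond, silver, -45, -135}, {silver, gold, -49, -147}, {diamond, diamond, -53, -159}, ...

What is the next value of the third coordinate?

Third coordinate: −4 each step; -37, -41, -45, -49, -53 → -57.

-57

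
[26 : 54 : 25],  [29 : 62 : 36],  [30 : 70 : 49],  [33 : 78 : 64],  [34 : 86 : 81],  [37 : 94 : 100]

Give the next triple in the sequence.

First slot: alternating steps +3, +1, +3, +1, …, so 26, 29, 30, 33, 34, 37 → 38.
For the second slot, +8 each step: 54, 62, 70, 78, 86, 94 → 102.
For the third slot, perfect squares: 5², 6², 7², …: 25, 36, 49, 64, 81, 100 → 121.
Putting it together: [38 : 102 : 121].

[38 : 102 : 121]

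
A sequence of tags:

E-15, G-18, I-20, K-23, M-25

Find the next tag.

Letter: letters move forward 2 places in the alphabet; E, G, I, K, M → O.
Second component: alternating steps +3, +2, +3, +2, …, so 15, 18, 20, 23, 25 → 28.
Combining the parts gives O-28.

O-28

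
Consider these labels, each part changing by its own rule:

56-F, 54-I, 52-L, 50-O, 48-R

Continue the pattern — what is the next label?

46-U

First component goes 56, 54, 52, 50, 48 → 46 (−2 each step).
Letter — letters move forward 3 places in the alphabet: F, I, L, O, R → U.
Putting it together: 46-U.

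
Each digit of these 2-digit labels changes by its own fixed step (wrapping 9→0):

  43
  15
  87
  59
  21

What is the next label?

First digit — −3 each step, mod 10: 4, 1, 8, 5, 2 → 9.
Second digit: 3, 5, 7, 9, 1 → 3 (+2 each step, mod 10).
Combining the parts gives 93.

93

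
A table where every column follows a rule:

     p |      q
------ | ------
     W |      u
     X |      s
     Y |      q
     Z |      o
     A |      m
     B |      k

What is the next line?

Column p — letters move forward 1 place in the alphabet, wrapping Z→A: W, X, Y, Z, A, B → C.
For the column q, letters move back 2 places in the alphabet: u, s, q, o, m, k → i.
So the next line is C  i.

C  i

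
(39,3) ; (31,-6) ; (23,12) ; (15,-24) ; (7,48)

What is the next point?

(-1,-96)

For the first coordinate, −8 each step: 39, 31, 23, 15, 7 → -1.
Second coordinate: ×(-2) each step, so 3, -6, 12, -24, 48 → -96.
So the next point is (-1,-96).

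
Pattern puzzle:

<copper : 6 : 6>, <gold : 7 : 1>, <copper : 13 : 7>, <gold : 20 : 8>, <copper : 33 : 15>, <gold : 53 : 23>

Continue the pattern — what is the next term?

<copper : 86 : 38>

Metal: alternates copper ↔ gold; copper, gold, copper, gold, copper, gold → copper.
For the second part, each term is the sum of the two before it: 6, 7, 13, 20, 33, 53 → 86.
Third part: each term is the sum of the two before it, so 6, 1, 7, 8, 15, 23 → 38.
Combining the parts gives <copper : 86 : 38>.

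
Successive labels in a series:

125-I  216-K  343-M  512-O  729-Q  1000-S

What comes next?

First component: perfect cubes: 5³, 6³, 7³, …; 125, 216, 343, 512, 729, 1000 → 1331.
Letter: letters move forward 2 places in the alphabet, so I, K, M, O, Q, S → U.
So the next label is 1331-U.

1331-U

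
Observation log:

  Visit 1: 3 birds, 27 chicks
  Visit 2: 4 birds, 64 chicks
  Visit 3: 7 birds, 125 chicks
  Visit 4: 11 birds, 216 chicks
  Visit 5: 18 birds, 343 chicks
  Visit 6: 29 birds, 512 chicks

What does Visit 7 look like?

47 birds, 729 chicks

Birds: 3, 4, 7, 11, 18, 29 → 47 (each term is the sum of the two before it).
Chicks: perfect cubes: 3³, 4³, 5³, …, so 27, 64, 125, 216, 343, 512 → 729.
Combining the parts gives 47 birds, 729 chicks.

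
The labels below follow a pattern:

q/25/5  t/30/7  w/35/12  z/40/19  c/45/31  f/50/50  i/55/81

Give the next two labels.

l/60/131 then o/65/212

Letter goes q, t, w, z, c, f, i → l → o (letters move forward 3 places in the alphabet, wrapping Z→A).
Second component: +5 each step, so 25, 30, 35, 40, 45, 50, 55 → 60 → 65.
Third component — each term is the sum of the two before it: 5, 7, 12, 19, 31, 50, 81 → 131 → 212.
So the next two labels are l/60/131 and o/65/212.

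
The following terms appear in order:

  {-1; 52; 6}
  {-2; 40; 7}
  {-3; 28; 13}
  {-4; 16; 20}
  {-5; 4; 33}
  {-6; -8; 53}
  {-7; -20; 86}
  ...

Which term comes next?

First value: −1 each step, so -1, -2, -3, -4, -5, -6, -7 → -8.
Second value goes 52, 40, 28, 16, 4, -8, -20 → -32 (−12 each step).
Third value: 6, 7, 13, 20, 33, 53, 86 → 139 (each term is the sum of the two before it).
So the next term is {-8; -32; 139}.

{-8; -32; 139}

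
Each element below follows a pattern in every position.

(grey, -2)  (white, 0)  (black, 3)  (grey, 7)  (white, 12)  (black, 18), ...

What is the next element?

(grey, 25)

Shade goes grey, white, black, grey, white, black → grey (repeats grey → white → black).
Second coordinate: -2, 0, 3, 7, 12, 18 → 25 (differences are 2, 3, 4, … (increasing by 1 each time)).
Combining the parts gives (grey, 25).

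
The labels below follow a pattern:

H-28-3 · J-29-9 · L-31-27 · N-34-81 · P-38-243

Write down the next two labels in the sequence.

R-43-729 then T-49-2187

Letter — letters move forward 2 places in the alphabet: H, J, L, N, P → R → T.
Second component: differences are 1, 2, 3, … (increasing by 1 each time); 28, 29, 31, 34, 38 → 43 → 49.
Third component: 3, 9, 27, 81, 243 → 729 → 2187 (×3 each step).
So the next two labels are R-43-729 and T-49-2187.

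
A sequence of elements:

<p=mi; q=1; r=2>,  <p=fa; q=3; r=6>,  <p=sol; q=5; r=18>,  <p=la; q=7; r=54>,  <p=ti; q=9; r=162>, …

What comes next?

P goes mi, fa, sol, la, ti → do (runs through the solfège scale do→ti).
Q — +2 each step: 1, 3, 5, 7, 9 → 11.
For the r, ×3 each step: 2, 6, 18, 54, 162 → 486.
Putting it together: <p=do; q=11; r=486>.

<p=do; q=11; r=486>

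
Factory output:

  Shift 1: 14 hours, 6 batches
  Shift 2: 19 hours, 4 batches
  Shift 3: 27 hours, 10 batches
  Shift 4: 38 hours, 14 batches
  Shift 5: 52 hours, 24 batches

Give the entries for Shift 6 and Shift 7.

For the hours, differences are 5, 8, 11, … (increasing by 3 each time): 14, 19, 27, 38, 52 → 69 → 89.
Batches goes 6, 4, 10, 14, 24 → 38 → 62 (each term is the sum of the two before it).
So the next two records are 69 hours, 38 batches and 89 hours, 62 batches.

69 hours, 38 batches; 89 hours, 62 batches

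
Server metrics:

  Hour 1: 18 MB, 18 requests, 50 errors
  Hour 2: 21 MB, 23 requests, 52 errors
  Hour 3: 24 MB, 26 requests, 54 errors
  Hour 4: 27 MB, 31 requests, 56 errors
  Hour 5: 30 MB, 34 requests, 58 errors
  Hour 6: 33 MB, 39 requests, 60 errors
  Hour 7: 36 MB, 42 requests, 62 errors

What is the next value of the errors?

Errors: +2 each step; 50, 52, 54, 56, 58, 60, 62 → 64.

64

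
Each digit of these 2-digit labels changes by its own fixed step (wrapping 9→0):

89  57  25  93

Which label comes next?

61

For the first digit, −3 each step, mod 10: 8, 5, 2, 9 → 6.
Second digit — −2 each step, mod 10: 9, 7, 5, 3 → 1.
Combining the parts gives 61.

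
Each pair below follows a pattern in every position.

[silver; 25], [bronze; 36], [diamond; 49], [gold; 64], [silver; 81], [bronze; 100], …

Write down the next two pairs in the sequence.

Rank: repeats silver → bronze → diamond → gold; silver, bronze, diamond, gold, silver, bronze → diamond → gold.
Second entry: perfect squares: 5², 6², 7², …, so 25, 36, 49, 64, 81, 100 → 121 → 144.
Putting the parts together: [diamond; 121] and then [gold; 144].

[diamond; 121], [gold; 144]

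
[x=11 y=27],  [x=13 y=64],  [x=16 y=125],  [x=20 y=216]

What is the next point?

[x=25 y=343]

X goes 11, 13, 16, 20 → 25 (differences are 2, 3, 4, … (increasing by 1 each time)).
Y — perfect cubes: 3³, 4³, 5³, …: 27, 64, 125, 216 → 343.
Combining the parts gives [x=25 y=343].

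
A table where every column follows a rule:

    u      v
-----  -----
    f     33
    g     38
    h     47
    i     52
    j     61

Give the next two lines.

k  66; l  75

For the column u, letters move forward 1 place in the alphabet: f, g, h, i, j → k → l.
Column v: alternating steps +5, +9, +5, +9, …, so 33, 38, 47, 52, 61 → 66 → 75.
Putting the parts together: k  66 and then l  75.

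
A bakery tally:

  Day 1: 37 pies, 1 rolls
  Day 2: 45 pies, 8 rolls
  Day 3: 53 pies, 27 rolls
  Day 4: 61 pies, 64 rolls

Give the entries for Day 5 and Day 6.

69 pies, 125 rolls; 77 pies, 216 rolls

Pies: 37, 45, 53, 61 → 69 → 77 (+8 each step).
For the rolls, perfect cubes: 1³, 2³, 3³, …: 1, 8, 27, 64 → 125 → 216.
Putting the parts together: 69 pies, 125 rolls and then 77 pies, 216 rolls.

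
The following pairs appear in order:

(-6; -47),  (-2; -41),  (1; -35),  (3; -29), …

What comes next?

(4; -23)

For the first coordinate, differences are 4, 3, 2, … (decreasing by 1 each time): -6, -2, 1, 3 → 4.
Second coordinate: -47, -41, -35, -29 → -23 (+6 each step).
Putting it together: (4; -23).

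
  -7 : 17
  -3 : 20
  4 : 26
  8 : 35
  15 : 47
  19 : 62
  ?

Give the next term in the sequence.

26 : 80

First part — alternating steps +4, +7, +4, +7, …: -7, -3, 4, 8, 15, 19 → 26.
For the second part, differences are 3, 6, 9, … (increasing by 3 each time): 17, 20, 26, 35, 47, 62 → 80.
So the next term is 26 : 80.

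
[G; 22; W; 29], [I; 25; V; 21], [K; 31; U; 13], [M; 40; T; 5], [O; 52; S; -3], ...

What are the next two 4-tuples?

First letter: G, I, K, M, O → Q → S (letters move forward 2 places in the alphabet).
Second value: differences are 3, 6, 9, … (increasing by 3 each time), so 22, 25, 31, 40, 52 → 67 → 85.
Second letter: letters move back 1 place in the alphabet; W, V, U, T, S → R → Q.
For the fourth value, −8 each step: 29, 21, 13, 5, -3 → -11 → -19.
So the next two 4-tuples are [Q; 67; R; -11] and [S; 85; Q; -19].

[Q; 67; R; -11], [S; 85; Q; -19]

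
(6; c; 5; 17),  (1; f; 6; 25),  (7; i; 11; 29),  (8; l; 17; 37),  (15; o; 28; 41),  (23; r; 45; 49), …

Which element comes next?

For the first slot, each term is the sum of the two before it: 6, 1, 7, 8, 15, 23 → 38.
Letter goes c, f, i, l, o, r → u (letters move forward 3 places in the alphabet).
For the third slot, each term is the sum of the two before it: 5, 6, 11, 17, 28, 45 → 73.
For the fourth slot, alternating steps +8, +4, +8, +4, …: 17, 25, 29, 37, 41, 49 → 53.
So the next element is (38; u; 73; 53).

(38; u; 73; 53)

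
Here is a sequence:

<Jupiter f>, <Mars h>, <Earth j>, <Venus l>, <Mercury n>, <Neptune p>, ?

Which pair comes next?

<Uranus r>

Planet: runs backward through the planets Mercury→Neptune; Jupiter, Mars, Earth, Venus, Mercury, Neptune → Uranus.
Letter: letters move forward 2 places in the alphabet; f, h, j, l, n, p → r.
Putting it together: <Uranus r>.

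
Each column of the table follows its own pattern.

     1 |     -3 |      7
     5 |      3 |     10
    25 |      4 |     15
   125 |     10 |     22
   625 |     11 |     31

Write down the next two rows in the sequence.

First component: ×5 each step, so 1, 5, 25, 125, 625 → 3125 → 15625.
Second component: alternating steps +6, +1, +6, +1, …; -3, 3, 4, 10, 11 → 17 → 18.
Third component: differences are 3, 5, 7, … (increasing by 2 each time); 7, 10, 15, 22, 31 → 42 → 55.
Putting the parts together: 3125  17  42 and then 15625  18  55.

3125  17  42; 15625  18  55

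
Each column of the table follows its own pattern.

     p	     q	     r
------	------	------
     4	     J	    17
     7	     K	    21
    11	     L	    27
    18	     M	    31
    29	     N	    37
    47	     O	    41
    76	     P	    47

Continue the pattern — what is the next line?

Column p: each term is the sum of the two before it; 4, 7, 11, 18, 29, 47, 76 → 123.
For the column q, letters move forward 1 place in the alphabet: J, K, L, M, N, O, P → Q.
Column r — alternating steps +4, +6, +4, +6, …: 17, 21, 27, 31, 37, 41, 47 → 51.
Putting it together: 123  Q  51.

123  Q  51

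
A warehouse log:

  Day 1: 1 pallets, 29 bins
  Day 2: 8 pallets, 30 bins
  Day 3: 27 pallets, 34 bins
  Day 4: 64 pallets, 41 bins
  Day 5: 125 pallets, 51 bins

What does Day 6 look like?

216 pallets, 64 bins

Pallets goes 1, 8, 27, 64, 125 → 216 (perfect cubes: 1³, 2³, 3³, …).
Bins goes 29, 30, 34, 41, 51 → 64 (differences are 1, 4, 7, … (increasing by 3 each time)).
Putting it together: 216 pallets, 64 bins.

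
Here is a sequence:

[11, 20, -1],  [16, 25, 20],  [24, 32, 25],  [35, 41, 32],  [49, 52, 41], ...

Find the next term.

First entry — differences are 5, 8, 11, … (increasing by 3 each time): 11, 16, 24, 35, 49 → 66.
Second entry: 20, 25, 32, 41, 52 → 65 (differences are 5, 7, 9, … (increasing by 2 each time)).
Third entry — always the previous value of the second entry: -1, 20, 25, 32, 41 → 52.
Putting it together: [66, 65, 52].

[66, 65, 52]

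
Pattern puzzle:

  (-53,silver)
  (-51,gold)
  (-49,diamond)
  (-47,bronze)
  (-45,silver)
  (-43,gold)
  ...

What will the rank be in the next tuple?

Rank — repeats silver → gold → diamond → bronze: silver, gold, diamond, bronze, silver, gold → diamond.

diamond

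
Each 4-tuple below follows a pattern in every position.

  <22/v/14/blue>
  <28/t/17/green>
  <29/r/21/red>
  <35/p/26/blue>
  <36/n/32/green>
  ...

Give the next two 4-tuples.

<42/l/39/red>, <43/j/47/blue>

First slot goes 22, 28, 29, 35, 36 → 42 → 43 (alternating steps +6, +1, +6, +1, …).
For the letter, letters move back 2 places in the alphabet: v, t, r, p, n → l → j.
Third slot: 14, 17, 21, 26, 32 → 39 → 47 (differences are 3, 4, 5, … (increasing by 1 each time)).
Colour: repeats blue → green → red; blue, green, red, blue, green → red → blue.
Putting the parts together: <42/l/39/red> and then <43/j/47/blue>.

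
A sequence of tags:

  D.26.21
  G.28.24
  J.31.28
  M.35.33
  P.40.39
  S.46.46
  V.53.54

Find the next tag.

Y.61.63

Letter: D, G, J, M, P, S, V → Y (letters move forward 3 places in the alphabet).
Second component — differences are 2, 3, 4, … (increasing by 1 each time): 26, 28, 31, 35, 40, 46, 53 → 61.
Third component: differences are 3, 4, 5, … (increasing by 1 each time); 21, 24, 28, 33, 39, 46, 54 → 63.
So the next tag is Y.61.63.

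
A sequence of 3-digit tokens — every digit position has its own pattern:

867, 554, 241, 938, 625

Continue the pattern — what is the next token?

312

First digit: −3 each step, mod 10, so 8, 5, 2, 9, 6 → 3.
For the second digit, −1 each step, mod 10: 6, 5, 4, 3, 2 → 1.
Third digit: 7, 4, 1, 8, 5 → 2 (−3 each step, mod 10).
So the next token is 312.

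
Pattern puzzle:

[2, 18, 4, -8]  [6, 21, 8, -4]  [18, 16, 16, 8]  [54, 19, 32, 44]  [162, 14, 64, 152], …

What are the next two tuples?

First part goes 2, 6, 18, 54, 162 → 486 → 1458 (×3 each step).
Second part: alternating steps +3, −5, +3, −5, …; 18, 21, 16, 19, 14 → 17 → 12.
Third part goes 4, 8, 16, 32, 64 → 128 → 256 (×2 each step).
Fourth part — always 10 less than the first part: -8, -4, 8, 44, 152 → 476 → 1448.
So the next two tuples are [486, 17, 128, 476] and [1458, 12, 256, 1448].

[486, 17, 128, 476], [1458, 12, 256, 1448]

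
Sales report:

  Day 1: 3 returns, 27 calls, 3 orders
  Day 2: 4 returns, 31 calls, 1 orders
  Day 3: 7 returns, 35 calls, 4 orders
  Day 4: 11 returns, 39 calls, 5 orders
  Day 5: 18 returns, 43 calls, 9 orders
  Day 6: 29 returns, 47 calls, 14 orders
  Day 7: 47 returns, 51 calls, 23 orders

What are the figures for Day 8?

76 returns, 55 calls, 37 orders

For the returns, each term is the sum of the two before it: 3, 4, 7, 11, 18, 29, 47 → 76.
Calls: +4 each step, so 27, 31, 35, 39, 43, 47, 51 → 55.
Orders — each term is the sum of the two before it: 3, 1, 4, 5, 9, 14, 23 → 37.
Putting it together: 76 returns, 55 calls, 37 orders.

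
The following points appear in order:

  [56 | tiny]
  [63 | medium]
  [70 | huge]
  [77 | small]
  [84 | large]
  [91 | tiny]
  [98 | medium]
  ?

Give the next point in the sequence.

First component — +7 each step: 56, 63, 70, 77, 84, 91, 98 → 105.
Size: repeats tiny → medium → huge → small → large; tiny, medium, huge, small, large, tiny, medium → huge.
Combining the parts gives [105 | huge].

[105 | huge]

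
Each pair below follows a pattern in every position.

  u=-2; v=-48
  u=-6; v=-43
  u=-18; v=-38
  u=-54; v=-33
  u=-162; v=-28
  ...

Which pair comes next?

U — ×3 each step: -2, -6, -18, -54, -162 → -486.
V: +5 each step; -48, -43, -38, -33, -28 → -23.
Putting it together: u=-486; v=-23.

u=-486; v=-23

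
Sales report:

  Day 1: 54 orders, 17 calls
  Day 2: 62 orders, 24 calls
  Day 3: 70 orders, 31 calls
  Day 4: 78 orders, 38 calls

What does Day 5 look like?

For the orders, +8 each step: 54, 62, 70, 78 → 86.
Calls — +7 each step: 17, 24, 31, 38 → 45.
Putting it together: 86 orders, 45 calls.

86 orders, 45 calls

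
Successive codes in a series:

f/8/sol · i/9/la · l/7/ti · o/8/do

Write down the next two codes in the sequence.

Letter goes f, i, l, o → r → u (letters move forward 3 places in the alphabet).
For the second component, alternating steps +1, −2, +1, −2, …: 8, 9, 7, 8 → 6 → 7.
Note: runs through the solfège scale do→ti; sol, la, ti, do → re → mi.
Putting the parts together: r/6/re and then u/7/mi.

r/6/re then u/7/mi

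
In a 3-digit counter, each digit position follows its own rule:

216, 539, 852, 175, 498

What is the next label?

First digit: +3 each step, mod 10; 2, 5, 8, 1, 4 → 7.
Second digit: 1, 3, 5, 7, 9 → 1 (+2 each step, mod 10).
Third digit — +3 each step, mod 10: 6, 9, 2, 5, 8 → 1.
So the next label is 711.

711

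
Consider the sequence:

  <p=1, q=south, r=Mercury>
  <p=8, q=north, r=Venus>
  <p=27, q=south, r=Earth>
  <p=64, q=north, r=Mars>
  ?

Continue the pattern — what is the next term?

P — perfect cubes: 1³, 2³, 3³, …: 1, 8, 27, 64 → 125.
Q: south, north, south, north → south (alternates south ↔ north).
R: runs through the planets Mercury→Neptune; Mercury, Venus, Earth, Mars → Jupiter.
So the next term is <p=125, q=south, r=Jupiter>.

<p=125, q=south, r=Jupiter>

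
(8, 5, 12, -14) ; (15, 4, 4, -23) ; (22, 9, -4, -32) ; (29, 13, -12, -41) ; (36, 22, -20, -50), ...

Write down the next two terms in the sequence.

(43, 35, -28, -59), (50, 57, -36, -68)

First entry: +7 each step, so 8, 15, 22, 29, 36 → 43 → 50.
Second entry: each term is the sum of the two before it, so 5, 4, 9, 13, 22 → 35 → 57.
Third entry: −8 each step, so 12, 4, -4, -12, -20 → -28 → -36.
Fourth entry: -14, -23, -32, -41, -50 → -59 → -68 (−9 each step).
Putting the parts together: (43, 35, -28, -59) and then (50, 57, -36, -68).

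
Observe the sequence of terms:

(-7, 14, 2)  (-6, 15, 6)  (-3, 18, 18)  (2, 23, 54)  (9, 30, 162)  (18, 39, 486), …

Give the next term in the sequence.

(29, 50, 1458)

First entry goes -7, -6, -3, 2, 9, 18 → 29 (differences are 1, 3, 5, … (increasing by 2 each time)).
Second entry: 14, 15, 18, 23, 30, 39 → 50 (differences are 1, 3, 5, … (increasing by 2 each time)).
Third entry: ×3 each step; 2, 6, 18, 54, 162, 486 → 1458.
Combining the parts gives (29, 50, 1458).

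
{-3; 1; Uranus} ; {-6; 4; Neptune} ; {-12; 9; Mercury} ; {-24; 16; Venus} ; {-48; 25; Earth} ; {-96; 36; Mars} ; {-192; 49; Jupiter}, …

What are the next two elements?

{-384; 64; Saturn}, {-768; 81; Uranus}

First coordinate: ×2 each step, so -3, -6, -12, -24, -48, -96, -192 → -384 → -768.
Second coordinate — perfect squares: 1², 2², 3², …: 1, 4, 9, 16, 25, 36, 49 → 64 → 81.
Planet — runs through the planets Mercury→Neptune: Uranus, Neptune, Mercury, Venus, Earth, Mars, Jupiter → Saturn → Uranus.
Putting the parts together: {-384; 64; Saturn} and then {-768; 81; Uranus}.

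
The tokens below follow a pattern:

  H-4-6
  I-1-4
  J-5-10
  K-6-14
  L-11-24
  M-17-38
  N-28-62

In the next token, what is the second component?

For the letter, letters move forward 1 place in the alphabet: H, I, J, K, L, M, N → O.
Second component goes 4, 1, 5, 6, 11, 17, 28 → 45 (each term is the sum of the two before it).
For the third component, each term is the sum of the two before it: 6, 4, 10, 14, 24, 38, 62 → 100.

45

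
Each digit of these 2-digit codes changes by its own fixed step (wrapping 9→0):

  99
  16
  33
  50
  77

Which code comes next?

First digit: +2 each step, mod 10; 9, 1, 3, 5, 7 → 9.
Second digit: 9, 6, 3, 0, 7 → 4 (−3 each step, mod 10).
So the next code is 94.

94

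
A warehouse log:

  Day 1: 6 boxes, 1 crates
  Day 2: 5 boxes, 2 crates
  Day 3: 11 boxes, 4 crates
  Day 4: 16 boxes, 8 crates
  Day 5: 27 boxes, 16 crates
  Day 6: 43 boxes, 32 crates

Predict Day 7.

70 boxes, 64 crates

Boxes: each term is the sum of the two before it; 6, 5, 11, 16, 27, 43 → 70.
Crates goes 1, 2, 4, 8, 16, 32 → 64 (×2 each step).
Combining the parts gives 70 boxes, 64 crates.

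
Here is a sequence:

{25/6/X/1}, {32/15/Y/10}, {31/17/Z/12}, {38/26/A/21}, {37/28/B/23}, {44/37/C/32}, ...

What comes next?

First entry goes 25, 32, 31, 38, 37, 44 → 43 (alternating steps +7, −1, +7, −1, …).
For the second entry, alternating steps +9, +2, +9, +2, …: 6, 15, 17, 26, 28, 37 → 39.
Letter goes X, Y, Z, A, B, C → D (letters move forward 1 place in the alphabet, wrapping Z→A).
Fourth entry: 1, 10, 12, 21, 23, 32 → 34 (always 5 less than the second entry).
Combining the parts gives {43/39/D/34}.

{43/39/D/34}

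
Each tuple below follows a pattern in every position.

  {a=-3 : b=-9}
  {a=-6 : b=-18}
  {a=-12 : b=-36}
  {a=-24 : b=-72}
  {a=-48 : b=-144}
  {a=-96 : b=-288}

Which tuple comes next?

A: ×2 each step; -3, -6, -12, -24, -48, -96 → -192.
For the b, always 3 × the a: -9, -18, -36, -72, -144, -288 → -576.
So the next tuple is {a=-192 : b=-576}.

{a=-192 : b=-576}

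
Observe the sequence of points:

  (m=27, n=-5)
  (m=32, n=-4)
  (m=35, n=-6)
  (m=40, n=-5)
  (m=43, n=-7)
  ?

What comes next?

(m=48, n=-6)

M: alternating steps +5, +3, +5, +3, …, so 27, 32, 35, 40, 43 → 48.
For the n, alternating steps +1, −2, +1, −2, …: -5, -4, -6, -5, -7 → -6.
Combining the parts gives (m=48, n=-6).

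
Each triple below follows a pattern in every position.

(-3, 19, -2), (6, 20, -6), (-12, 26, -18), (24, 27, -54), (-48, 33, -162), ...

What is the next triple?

(96, 34, -486)

For the first coordinate, ×(-2) each step: -3, 6, -12, 24, -48 → 96.
Second coordinate: alternating steps +1, +6, +1, +6, …, so 19, 20, 26, 27, 33 → 34.
Third coordinate goes -2, -6, -18, -54, -162 → -486 (×3 each step).
Combining the parts gives (96, 34, -486).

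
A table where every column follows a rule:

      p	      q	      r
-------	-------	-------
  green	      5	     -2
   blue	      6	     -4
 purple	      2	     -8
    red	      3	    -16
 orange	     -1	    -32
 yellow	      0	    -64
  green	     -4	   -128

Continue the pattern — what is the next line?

Column p: green, blue, purple, red, orange, yellow, green → blue (repeats green → blue → purple → red → orange → yellow).
Column q: alternating steps +1, −4, +1, −4, …, so 5, 6, 2, 3, -1, 0, -4 → -3.
For the column r, ×2 each step: -2, -4, -8, -16, -32, -64, -128 → -256.
Putting it together: blue  -3  -256.

blue  -3  -256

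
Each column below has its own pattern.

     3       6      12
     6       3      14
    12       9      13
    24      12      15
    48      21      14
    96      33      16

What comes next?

For the first component, ×2 each step: 3, 6, 12, 24, 48, 96 → 192.
Second component goes 6, 3, 9, 12, 21, 33 → 54 (each term is the sum of the two before it).
Third component: alternating steps +2, −1, +2, −1, …, so 12, 14, 13, 15, 14, 16 → 15.
Combining the parts gives 192  54  15.

192  54  15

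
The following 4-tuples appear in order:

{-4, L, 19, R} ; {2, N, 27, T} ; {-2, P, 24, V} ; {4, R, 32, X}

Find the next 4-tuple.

First value: -4, 2, -2, 4 → 0 (alternating steps +6, −4, +6, −4, …).
First letter goes L, N, P, R → T (letters move forward 2 places in the alphabet).
Third value: alternating steps +8, −3, +8, −3, …; 19, 27, 24, 32 → 29.
Second letter: R, T, V, X → Z (letters move forward 2 places in the alphabet).
So the next 4-tuple is {0, T, 29, Z}.

{0, T, 29, Z}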